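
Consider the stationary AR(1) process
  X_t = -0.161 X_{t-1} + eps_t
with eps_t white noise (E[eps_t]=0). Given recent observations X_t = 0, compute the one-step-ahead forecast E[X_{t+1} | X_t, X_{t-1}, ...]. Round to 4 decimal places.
E[X_{t+1} \mid \mathcal F_t] = 0.0000

For an AR(p) model X_t = c + sum_i phi_i X_{t-i} + eps_t, the
one-step-ahead conditional mean is
  E[X_{t+1} | X_t, ...] = c + sum_i phi_i X_{t+1-i}.
Substitute known values:
  E[X_{t+1} | ...] = (-0.161) * (0)
                   = 0.0000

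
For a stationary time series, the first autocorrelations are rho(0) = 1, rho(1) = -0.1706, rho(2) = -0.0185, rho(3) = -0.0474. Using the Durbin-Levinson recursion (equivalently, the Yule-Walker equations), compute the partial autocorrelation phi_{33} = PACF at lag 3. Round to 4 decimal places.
\phi_{33} = -0.0610

The PACF at lag k is phi_{kk}, the last component of the solution
to the Yule-Walker system G_k phi = r_k where
  (G_k)_{ij} = rho(|i - j|), (r_k)_i = rho(i), i,j = 1..k.
Equivalently, Durbin-Levinson gives phi_{kk} iteratively:
  phi_{11} = rho(1)
  phi_{kk} = [rho(k) - sum_{j=1..k-1} phi_{k-1,j} rho(k-j)]
            / [1 - sum_{j=1..k-1} phi_{k-1,j} rho(j)],
  phi_{k,j} = phi_{k-1,j} - phi_{kk} phi_{k-1,k-j},  j = 1..k-1.
Step k = 1:
  phi_11 = rho(1) = -0.1706.
Step k = 2:
  phi_22 = [rho(2) - phi_11 rho(1)] / [1 - phi_11 rho(1)] = [-0.0185 - (-0.1706)(-0.1706)] / [1 - (-0.1706)(-0.1706)]
         = -0.04760436 / 0.97089564 = -0.049031.
  Update: phi_21 = phi_11 - phi_22 phi_11 = -0.1706 - (-0.049031)(-0.1706) = -0.178965.
Step k = 3:
  phi_33 = [rho(3) - phi_21 rho(2) - phi_22 rho(1)] / [1 - phi_21 rho(1) - phi_22 rho(2)]
    numerator   = -0.0474 - (-0.178965)(-0.0185) - (-0.049031)(-0.1706) = -0.0590756
    denominator = 1 - (-0.178965)(-0.1706) - (-0.049031)(-0.0185) = 0.96856153
  phi_33 = -0.0590756 / 0.96856153 = -0.061.
Therefore phi_{33} = -0.0610.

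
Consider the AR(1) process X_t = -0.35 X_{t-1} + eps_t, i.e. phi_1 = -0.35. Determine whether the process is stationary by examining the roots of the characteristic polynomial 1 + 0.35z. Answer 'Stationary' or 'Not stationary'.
\text{Stationary}

The AR(p) characteristic polynomial is P(z) = 1 + 0.35z.
Stationarity requires all roots to lie outside the unit circle, i.e. |z| > 1 for every root.
This is linear in z: 1 + (0.35) z = 0  =>  z = -1/(0.35) = -2.857143,  |z| = 2.857143.
Moduli of all roots: 2.8571.
All moduli strictly greater than 1? Yes.
Verdict: Stationary.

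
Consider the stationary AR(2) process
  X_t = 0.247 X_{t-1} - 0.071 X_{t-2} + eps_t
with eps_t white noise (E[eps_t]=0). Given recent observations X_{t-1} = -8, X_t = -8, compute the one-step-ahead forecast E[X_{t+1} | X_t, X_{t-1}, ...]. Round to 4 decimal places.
E[X_{t+1} \mid \mathcal F_t] = -1.4080

For an AR(p) model X_t = c + sum_i phi_i X_{t-i} + eps_t, the
one-step-ahead conditional mean is
  E[X_{t+1} | X_t, ...] = c + sum_i phi_i X_{t+1-i}.
Substitute known values:
  E[X_{t+1} | ...] = (0.247) * (-8) + (-0.071) * (-8)
                   = -1.4080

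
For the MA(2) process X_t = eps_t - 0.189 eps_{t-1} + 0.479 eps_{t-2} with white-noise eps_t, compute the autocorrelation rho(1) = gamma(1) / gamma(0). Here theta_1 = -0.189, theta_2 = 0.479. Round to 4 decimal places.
\rho(1) = -0.2209

For an MA(q) process with theta_0 = 1, the autocovariance is
  gamma(k) = sigma^2 * sum_{i=0..q-k} theta_i * theta_{i+k},
and rho(k) = gamma(k) / gamma(0). Sigma^2 cancels.
  numerator   = (1)*(-0.189) + (-0.189)*(0.479) = -0.279531.
  denominator = (1)^2 + (-0.189)^2 + (0.479)^2 = 1.265162.
  rho(1) = -0.279531 / 1.265162 = -0.2209.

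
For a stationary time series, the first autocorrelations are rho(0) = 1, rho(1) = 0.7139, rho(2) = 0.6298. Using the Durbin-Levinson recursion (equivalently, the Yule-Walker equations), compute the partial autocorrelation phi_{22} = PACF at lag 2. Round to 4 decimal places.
\phi_{22} = 0.2450

The PACF at lag k is phi_{kk}, the last component of the solution
to the Yule-Walker system G_k phi = r_k where
  (G_k)_{ij} = rho(|i - j|), (r_k)_i = rho(i), i,j = 1..k.
Equivalently, Durbin-Levinson gives phi_{kk} iteratively:
  phi_{11} = rho(1)
  phi_{kk} = [rho(k) - sum_{j=1..k-1} phi_{k-1,j} rho(k-j)]
            / [1 - sum_{j=1..k-1} phi_{k-1,j} rho(j)],
  phi_{k,j} = phi_{k-1,j} - phi_{kk} phi_{k-1,k-j},  j = 1..k-1.
Step k = 1:
  phi_11 = rho(1) = 0.7139.
Step k = 2:
  phi_22 = [rho(2) - phi_11 rho(1)] / [1 - phi_11 rho(1)] = [0.6298 - (0.7139)(0.7139)] / [1 - (0.7139)(0.7139)]
         = 0.12014679 / 0.49034679 = 0.245.
Therefore phi_{22} = 0.2450.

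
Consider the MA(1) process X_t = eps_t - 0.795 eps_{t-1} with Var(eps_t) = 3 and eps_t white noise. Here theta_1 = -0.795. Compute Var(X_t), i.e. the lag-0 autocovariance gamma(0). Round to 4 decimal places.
\gamma(0) = 4.8961

For an MA(q) process X_t = eps_t + sum_i theta_i eps_{t-i} with
Var(eps_t) = sigma^2, the variance is
  gamma(0) = sigma^2 * (1 + sum_i theta_i^2).
  sum_i theta_i^2 = (-0.795)^2 = 0.632025.
  gamma(0) = 3 * (1 + 0.632025) = 3 * 1.632025 = 4.896075, which rounds to 4.8961.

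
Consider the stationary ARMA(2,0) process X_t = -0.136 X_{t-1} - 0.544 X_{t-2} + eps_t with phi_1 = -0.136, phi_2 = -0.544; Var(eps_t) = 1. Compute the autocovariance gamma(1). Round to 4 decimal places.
\gamma(1) = -0.1261

Multiply the model equation by X_{t-k} and take expectations. With theta_0 = psi_0 = 1 and psi_j the MA(infinity) weights, this gives
  gamma(k) - sum_i phi_i gamma(k-i) = c_k,
  c_k = sigma^2 * sum_{j=k..q} theta_j psi_{j-k}   (c_k = 0 for k > q),
using gamma(-m) = gamma(m).
Pure AR (q = 0): c_0 = sigma^2 = 1, c_k = 0 for k >= 1.
Equations for k = 0, 1, 2 (AR order 2, c_2 = 0):
  (E0) gamma(0) = phi_1 gamma(1) + phi_2 gamma(2) + c_0
  (E1) gamma(1) = phi_1 gamma(0) + phi_2 gamma(1) + c_1
  (E2) gamma(2) = phi_1 gamma(1) + phi_2 gamma(0)
From (E1): gamma(1) = A gamma(0) + B with
  A = phi_1 / (1 - phi_2) = -0.136 / 1.544 = -0.088083,   B = c_1 / (1 - phi_2) = 0 / 1.544 = 0.
Insert (E2) into (E0): gamma(0) (1 - phi_2^2) = phi_1 (1 + phi_2) gamma(1) + c_0.
  phi_1 (1 + phi_2) = (-0.136)(0.456) = -0.062016,   1 - phi_2^2 = 0.704064.
Replace gamma(1) by A gamma(0) + B and collect gamma(0):
  gamma(0) [0.704064 - (-0.062016)(-0.088083)] = c_0 = 1
  gamma(0) * 0.698601 = 1
  gamma(0) = 1 / 0.698601 = 1.431431.
  gamma(1) = A gamma(0) = (-0.088083)(1.431431) = -0.126085.
Therefore gamma(1) = -0.1261 (to 4 decimal places).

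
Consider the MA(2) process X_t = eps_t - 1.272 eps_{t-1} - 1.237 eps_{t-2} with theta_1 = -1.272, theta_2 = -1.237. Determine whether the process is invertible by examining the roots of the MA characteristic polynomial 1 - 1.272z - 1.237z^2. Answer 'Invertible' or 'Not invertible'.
\text{Not invertible}

The MA(q) characteristic polynomial is P(z) = 1 - 1.272z - 1.237z^2.
Invertibility requires all roots to lie outside the unit circle, i.e. |z| > 1 for every root.
Set 1 + (-1.272) z + (-1.237) z^2 = 0, i.e. a z^2 + b z + c = 0 with a = -1.237, b = -1.272, c = 1.
Discriminant D = b^2 - 4ac = (-1.272)^2 - 4*(-1.237)*1 = 1.617984 - (-4.948) = 6.565984.
D >= 0, so the roots are real: z = (-b +/- sqrt(D)) / (2a) = (1.272 +/- 2.562418) / (-2.474).
  z_1 = (1.272 + 2.562418) / (-2.474) = -1.5499,   |z_1| = 1.5499.
  z_2 = (1.272 - 2.562418) / (-2.474) = 0.5216,   |z_2| = 0.5216.
Moduli of all roots: 1.5499, 0.5216.
All moduli strictly greater than 1? No.
Verdict: Not invertible.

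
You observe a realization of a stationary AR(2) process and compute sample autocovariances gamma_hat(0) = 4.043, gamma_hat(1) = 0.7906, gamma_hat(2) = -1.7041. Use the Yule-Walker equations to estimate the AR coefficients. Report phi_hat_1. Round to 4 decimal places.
\hat\phi_{1} = 0.2890

The Yule-Walker equations for an AR(p) process read, in matrix form,
  Gamma_p phi = r_p,   with   (Gamma_p)_{ij} = gamma(|i - j|),
                       (r_p)_i = gamma(i),   i,j = 1..p.
Substitute the sample gammas (Toeplitz matrix and right-hand side of size 2):
  Gamma_p = [[4.043, 0.7906], [0.7906, 4.043]]
  r_p     = [0.7906, -1.7041]
Written out:
  4.043 phi_1 + 0.7906 phi_2 = 0.7906
  0.7906 phi_1 + 4.043 phi_2 = -1.7041
Solve by Cramer's rule:
  det = gamma(0)^2 - gamma(1)^2 = (4.043)^2 - (0.7906)^2 = 16.345849 - 0.62504836 = 15.72080064
  phi_hat_1 = [gamma(1) gamma(0) - gamma(1) gamma(2)] / det = [(0.7906)(4.043) - (0.7906)(-1.7041)] / 15.72080064 = 4.54365726 / 15.72080064 = 0.289
  phi_hat_2 = [gamma(0) gamma(2) - gamma(1)^2] / det = [(4.043)(-1.7041) - (0.7906)^2] / 15.72080064 = -7.51472466 / 15.72080064 = -0.478
So phi_hat = [0.2890, -0.4780].
Therefore phi_hat_1 = 0.2890.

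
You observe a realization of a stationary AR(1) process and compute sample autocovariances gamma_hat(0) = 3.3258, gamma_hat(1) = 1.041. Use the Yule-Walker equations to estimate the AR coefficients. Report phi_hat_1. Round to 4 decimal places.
\hat\phi_{1} = 0.3130

The Yule-Walker equations for an AR(p) process read, in matrix form,
  Gamma_p phi = r_p,   with   (Gamma_p)_{ij} = gamma(|i - j|),
                       (r_p)_i = gamma(i),   i,j = 1..p.
Substitute the sample gammas (Toeplitz matrix and right-hand side of size 1):
  Gamma_p = [[3.3258]]
  r_p     = [1.041]
With p = 1 this is the single equation gamma(0) phi_1 = gamma(1):
  phi_hat_1 = gamma(1) / gamma(0) = 1.041 / 3.3258 = 0.3130.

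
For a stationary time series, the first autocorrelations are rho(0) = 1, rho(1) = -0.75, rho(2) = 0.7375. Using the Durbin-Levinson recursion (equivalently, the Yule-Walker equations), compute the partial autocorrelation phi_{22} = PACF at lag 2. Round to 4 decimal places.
\phi_{22} = 0.4000

The PACF at lag k is phi_{kk}, the last component of the solution
to the Yule-Walker system G_k phi = r_k where
  (G_k)_{ij} = rho(|i - j|), (r_k)_i = rho(i), i,j = 1..k.
Equivalently, Durbin-Levinson gives phi_{kk} iteratively:
  phi_{11} = rho(1)
  phi_{kk} = [rho(k) - sum_{j=1..k-1} phi_{k-1,j} rho(k-j)]
            / [1 - sum_{j=1..k-1} phi_{k-1,j} rho(j)],
  phi_{k,j} = phi_{k-1,j} - phi_{kk} phi_{k-1,k-j},  j = 1..k-1.
Step k = 1:
  phi_11 = rho(1) = -0.75.
Step k = 2:
  phi_22 = [rho(2) - phi_11 rho(1)] / [1 - phi_11 rho(1)] = [0.7375 - (-0.75)(-0.75)] / [1 - (-0.75)(-0.75)]
         = 0.175 / 0.4375 = 0.4.
Therefore phi_{22} = 0.4000.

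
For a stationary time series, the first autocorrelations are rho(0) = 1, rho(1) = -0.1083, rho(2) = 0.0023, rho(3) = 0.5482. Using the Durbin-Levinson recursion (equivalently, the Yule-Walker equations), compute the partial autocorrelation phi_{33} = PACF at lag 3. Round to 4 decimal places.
\phi_{33} = 0.5540

The PACF at lag k is phi_{kk}, the last component of the solution
to the Yule-Walker system G_k phi = r_k where
  (G_k)_{ij} = rho(|i - j|), (r_k)_i = rho(i), i,j = 1..k.
Equivalently, Durbin-Levinson gives phi_{kk} iteratively:
  phi_{11} = rho(1)
  phi_{kk} = [rho(k) - sum_{j=1..k-1} phi_{k-1,j} rho(k-j)]
            / [1 - sum_{j=1..k-1} phi_{k-1,j} rho(j)],
  phi_{k,j} = phi_{k-1,j} - phi_{kk} phi_{k-1,k-j},  j = 1..k-1.
Step k = 1:
  phi_11 = rho(1) = -0.1083.
Step k = 2:
  phi_22 = [rho(2) - phi_11 rho(1)] / [1 - phi_11 rho(1)] = [0.0023 - (-0.1083)(-0.1083)] / [1 - (-0.1083)(-0.1083)]
         = -0.00942889 / 0.98827111 = -0.009541.
  Update: phi_21 = phi_11 - phi_22 phi_11 = -0.1083 - (-0.009541)(-0.1083) = -0.109333.
Step k = 3:
  phi_33 = [rho(3) - phi_21 rho(2) - phi_22 rho(1)] / [1 - phi_21 rho(1) - phi_22 rho(2)]
    numerator   = 0.5482 - (-0.109333)(0.0023) - (-0.009541)(-0.1083) = 0.5474182
    denominator = 1 - (-0.109333)(-0.1083) - (-0.009541)(0.0023) = 0.98818115
  phi_33 = 0.5474182 / 0.98818115 = 0.554.
Therefore phi_{33} = 0.5540.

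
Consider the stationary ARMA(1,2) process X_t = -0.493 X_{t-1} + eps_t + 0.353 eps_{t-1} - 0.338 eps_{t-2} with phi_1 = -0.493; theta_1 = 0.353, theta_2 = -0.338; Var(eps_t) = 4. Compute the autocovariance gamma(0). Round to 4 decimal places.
\gamma(0) = 4.4607

Multiply the model equation by X_{t-k} and take expectations. With theta_0 = psi_0 = 1 and psi_j the MA(infinity) weights, this gives
  gamma(k) - sum_i phi_i gamma(k-i) = c_k,
  c_k = sigma^2 * sum_{j=k..q} theta_j psi_{j-k}   (c_k = 0 for k > q),
using gamma(-m) = gamma(m).
psi-weights needed (psi_j = theta_j + sum_i phi_i psi_{j-i}):
  psi_1 = theta_1 + phi_1 = 0.353 + (-0.493) = -0.14
  psi_2 = theta_2 + phi_1 psi_1 = -0.338 + (-0.493)(-0.14) = -0.26898
Right-hand sides:
  c_0 = sigma^2 (1 + theta_1 psi_1 + theta_2 psi_2) = 4 * (1 + (0.353)(-0.14) + (-0.338)(-0.26898)) = 4 * 1.041495 = 4.165981
  c_1 = sigma^2 (theta_1 + theta_2 psi_1) = 4 * (0.353 + (-0.338)(-0.14)) = 1.60128
  c_2 = sigma^2 theta_2 = 4 * (-0.338) = -1.352
Equations for k = 0 and k = 1 (AR order 1):
  gamma(0) = phi_1 gamma(1) + c_0
  gamma(1) = phi_1 gamma(0) + c_1
Substituting the second into the first: gamma(0) (1 - phi_1^2) = c_0 + phi_1 c_1, so
  gamma(0) = (c_0 + phi_1 c_1) / (1 - phi_1^2) = (4.165981 + (-0.493)(1.60128)) / (1 - (-0.493)^2) = 3.37655 / 0.756951 = 4.460725.
Therefore gamma(0) = 4.4607 (to 4 decimal places).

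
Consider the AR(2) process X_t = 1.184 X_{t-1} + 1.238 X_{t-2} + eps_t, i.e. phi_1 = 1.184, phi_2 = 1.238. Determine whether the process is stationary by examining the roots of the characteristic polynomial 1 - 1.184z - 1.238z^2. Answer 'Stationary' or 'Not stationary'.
\text{Not stationary}

The AR(p) characteristic polynomial is P(z) = 1 - 1.184z - 1.238z^2.
Stationarity requires all roots to lie outside the unit circle, i.e. |z| > 1 for every root.
Set 1 + (-1.184) z + (-1.238) z^2 = 0, i.e. a z^2 + b z + c = 0 with a = -1.238, b = -1.184, c = 1.
Discriminant D = b^2 - 4ac = (-1.184)^2 - 4*(-1.238)*1 = 1.401856 - (-4.952) = 6.353856.
D >= 0, so the roots are real: z = (-b +/- sqrt(D)) / (2a) = (1.184 +/- 2.520686) / (-2.476).
  z_1 = (1.184 + 2.520686) / (-2.476) = -1.4962,   |z_1| = 1.4962.
  z_2 = (1.184 - 2.520686) / (-2.476) = 0.5399,   |z_2| = 0.5399.
Moduli of all roots: 1.4962, 0.5399.
All moduli strictly greater than 1? No.
Verdict: Not stationary.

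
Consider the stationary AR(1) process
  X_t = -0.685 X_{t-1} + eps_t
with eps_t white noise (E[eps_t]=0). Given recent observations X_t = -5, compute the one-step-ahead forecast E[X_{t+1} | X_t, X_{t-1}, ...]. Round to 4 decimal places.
E[X_{t+1} \mid \mathcal F_t] = 3.4250

For an AR(p) model X_t = c + sum_i phi_i X_{t-i} + eps_t, the
one-step-ahead conditional mean is
  E[X_{t+1} | X_t, ...] = c + sum_i phi_i X_{t+1-i}.
Substitute known values:
  E[X_{t+1} | ...] = (-0.685) * (-5)
                   = 3.4250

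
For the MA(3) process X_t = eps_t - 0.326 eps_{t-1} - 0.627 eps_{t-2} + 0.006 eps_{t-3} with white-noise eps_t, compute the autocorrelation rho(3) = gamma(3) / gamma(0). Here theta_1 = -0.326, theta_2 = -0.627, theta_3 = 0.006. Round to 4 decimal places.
\rho(3) = 0.0040

For an MA(q) process with theta_0 = 1, the autocovariance is
  gamma(k) = sigma^2 * sum_{i=0..q-k} theta_i * theta_{i+k},
and rho(k) = gamma(k) / gamma(0). Sigma^2 cancels.
  numerator   = (1)*(0.006) = 0.006.
  denominator = (1)^2 + (-0.326)^2 + (-0.627)^2 + (0.006)^2 = 1.499441.
  rho(3) = 0.006 / 1.499441 = 0.0040.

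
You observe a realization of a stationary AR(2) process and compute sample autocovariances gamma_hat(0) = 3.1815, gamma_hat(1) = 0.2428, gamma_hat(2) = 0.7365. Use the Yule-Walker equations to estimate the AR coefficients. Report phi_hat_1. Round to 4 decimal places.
\hat\phi_{1} = 0.0590

The Yule-Walker equations for an AR(p) process read, in matrix form,
  Gamma_p phi = r_p,   with   (Gamma_p)_{ij} = gamma(|i - j|),
                       (r_p)_i = gamma(i),   i,j = 1..p.
Substitute the sample gammas (Toeplitz matrix and right-hand side of size 2):
  Gamma_p = [[3.1815, 0.2428], [0.2428, 3.1815]]
  r_p     = [0.2428, 0.7365]
Written out:
  3.1815 phi_1 + 0.2428 phi_2 = 0.2428
  0.2428 phi_1 + 3.1815 phi_2 = 0.7365
Solve by Cramer's rule:
  det = gamma(0)^2 - gamma(1)^2 = (3.1815)^2 - (0.2428)^2 = 10.12194225 - 0.05895184 = 10.06299041
  phi_hat_1 = [gamma(1) gamma(0) - gamma(1) gamma(2)] / det = [(0.2428)(3.1815) - (0.2428)(0.7365)] / 10.06299041 = 0.593646 / 10.06299041 = 0.059
  phi_hat_2 = [gamma(0) gamma(2) - gamma(1)^2] / det = [(3.1815)(0.7365) - (0.2428)^2] / 10.06299041 = 2.28422291 / 10.06299041 = 0.227
So phi_hat = [0.0590, 0.2270].
Therefore phi_hat_1 = 0.0590.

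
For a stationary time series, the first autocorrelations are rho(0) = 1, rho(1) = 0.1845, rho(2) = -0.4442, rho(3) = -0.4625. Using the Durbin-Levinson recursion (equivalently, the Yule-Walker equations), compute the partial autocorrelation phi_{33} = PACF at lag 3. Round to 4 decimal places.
\phi_{33} = -0.3410

The PACF at lag k is phi_{kk}, the last component of the solution
to the Yule-Walker system G_k phi = r_k where
  (G_k)_{ij} = rho(|i - j|), (r_k)_i = rho(i), i,j = 1..k.
Equivalently, Durbin-Levinson gives phi_{kk} iteratively:
  phi_{11} = rho(1)
  phi_{kk} = [rho(k) - sum_{j=1..k-1} phi_{k-1,j} rho(k-j)]
            / [1 - sum_{j=1..k-1} phi_{k-1,j} rho(j)],
  phi_{k,j} = phi_{k-1,j} - phi_{kk} phi_{k-1,k-j},  j = 1..k-1.
Step k = 1:
  phi_11 = rho(1) = 0.1845.
Step k = 2:
  phi_22 = [rho(2) - phi_11 rho(1)] / [1 - phi_11 rho(1)] = [-0.4442 - (0.1845)(0.1845)] / [1 - (0.1845)(0.1845)]
         = -0.47824025 / 0.96595975 = -0.495093.
  Update: phi_21 = phi_11 - phi_22 phi_11 = 0.1845 - (-0.495093)(0.1845) = 0.275845.
Step k = 3:
  phi_33 = [rho(3) - phi_21 rho(2) - phi_22 rho(1)] / [1 - phi_21 rho(1) - phi_22 rho(2)]
    numerator   = -0.4625 - (0.275845)(-0.4442) - (-0.495093)(0.1845) = -0.24862505
    denominator = 1 - (0.275845)(0.1845) - (-0.495093)(-0.4442) = 0.72918618
  phi_33 = -0.24862505 / 0.72918618 = -0.341.
Therefore phi_{33} = -0.3410.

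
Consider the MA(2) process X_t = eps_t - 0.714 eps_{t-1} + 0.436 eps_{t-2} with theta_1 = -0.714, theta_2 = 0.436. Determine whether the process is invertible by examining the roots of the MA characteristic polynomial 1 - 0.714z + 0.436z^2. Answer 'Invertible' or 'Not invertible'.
\text{Invertible}

The MA(q) characteristic polynomial is P(z) = 1 - 0.714z + 0.436z^2.
Invertibility requires all roots to lie outside the unit circle, i.e. |z| > 1 for every root.
Set 1 + (-0.714) z + (0.436) z^2 = 0, i.e. a z^2 + b z + c = 0 with a = 0.436, b = -0.714, c = 1.
Discriminant D = b^2 - 4ac = (-0.714)^2 - 4*(0.436)*1 = 0.509796 - (1.744) = -1.234204.
D < 0, so the roots are the complex-conjugate pair z = (-b +/- i sqrt(-D)) / (2a) = 0.8188 +/- 1.274i.
For a conjugate pair |z|^2 = z * conj(z) = (product of roots) = c/a = 1/(0.436) = 2.293578, so |z| = sqrt(2.293578) = 1.5145 for both roots.
Moduli of all roots: 1.5145, 1.5145.
All moduli strictly greater than 1? Yes.
Verdict: Invertible.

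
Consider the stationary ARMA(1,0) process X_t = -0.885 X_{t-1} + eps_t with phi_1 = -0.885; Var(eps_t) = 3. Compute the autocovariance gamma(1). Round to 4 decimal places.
\gamma(1) = -12.2477

Multiply the model equation by X_{t-k} and take expectations. With theta_0 = psi_0 = 1 and psi_j the MA(infinity) weights, this gives
  gamma(k) - sum_i phi_i gamma(k-i) = c_k,
  c_k = sigma^2 * sum_{j=k..q} theta_j psi_{j-k}   (c_k = 0 for k > q),
using gamma(-m) = gamma(m).
Pure AR (q = 0): c_0 = sigma^2 = 3, c_k = 0 for k >= 1.
Equations for k = 0 and k = 1 (AR order 1):
  gamma(0) = phi_1 gamma(1) + c_0
  gamma(1) = phi_1 gamma(0) + c_1
Substituting the second into the first: gamma(0) (1 - phi_1^2) = c_0 + phi_1 c_1, so
  gamma(0) = c_0 / (1 - phi_1^2) = 3 / (1 - (-0.885)^2) = 3 / 0.216775 = 13.839234.
  gamma(1) = phi_1 gamma(0) = (-0.885)(13.839234) = -12.247722.
Therefore gamma(1) = -12.2477 (to 4 decimal places).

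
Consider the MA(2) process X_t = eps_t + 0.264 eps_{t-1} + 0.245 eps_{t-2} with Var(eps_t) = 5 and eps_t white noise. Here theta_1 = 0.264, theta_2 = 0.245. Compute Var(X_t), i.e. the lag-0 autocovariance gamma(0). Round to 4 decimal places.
\gamma(0) = 5.6486

For an MA(q) process X_t = eps_t + sum_i theta_i eps_{t-i} with
Var(eps_t) = sigma^2, the variance is
  gamma(0) = sigma^2 * (1 + sum_i theta_i^2).
  sum_i theta_i^2 = (0.264)^2 + (0.245)^2 = 0.069696 + 0.060025 = 0.129721.
  gamma(0) = 5 * (1 + 0.129721) = 5 * 1.129721 = 5.648605, which rounds to 5.6486.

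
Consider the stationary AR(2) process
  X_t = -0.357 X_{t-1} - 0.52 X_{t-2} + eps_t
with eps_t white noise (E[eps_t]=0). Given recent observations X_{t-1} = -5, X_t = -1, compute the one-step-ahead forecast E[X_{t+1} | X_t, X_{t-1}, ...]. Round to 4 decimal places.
E[X_{t+1} \mid \mathcal F_t] = 2.9570

For an AR(p) model X_t = c + sum_i phi_i X_{t-i} + eps_t, the
one-step-ahead conditional mean is
  E[X_{t+1} | X_t, ...] = c + sum_i phi_i X_{t+1-i}.
Substitute known values:
  E[X_{t+1} | ...] = (-0.357) * (-1) + (-0.52) * (-5)
                   = 2.9570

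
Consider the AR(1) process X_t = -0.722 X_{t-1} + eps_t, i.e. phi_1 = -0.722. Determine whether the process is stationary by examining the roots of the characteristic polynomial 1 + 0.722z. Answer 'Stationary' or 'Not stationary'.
\text{Stationary}

The AR(p) characteristic polynomial is P(z) = 1 + 0.722z.
Stationarity requires all roots to lie outside the unit circle, i.e. |z| > 1 for every root.
This is linear in z: 1 + (0.722) z = 0  =>  z = -1/(0.722) = -1.385042,  |z| = 1.385042.
Moduli of all roots: 1.3850.
All moduli strictly greater than 1? Yes.
Verdict: Stationary.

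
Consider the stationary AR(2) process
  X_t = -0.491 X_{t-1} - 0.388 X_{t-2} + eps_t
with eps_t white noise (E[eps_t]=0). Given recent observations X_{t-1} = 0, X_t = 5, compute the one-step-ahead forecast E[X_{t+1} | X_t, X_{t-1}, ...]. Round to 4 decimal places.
E[X_{t+1} \mid \mathcal F_t] = -2.4550

For an AR(p) model X_t = c + sum_i phi_i X_{t-i} + eps_t, the
one-step-ahead conditional mean is
  E[X_{t+1} | X_t, ...] = c + sum_i phi_i X_{t+1-i}.
Substitute known values:
  E[X_{t+1} | ...] = (-0.491) * (5) + (-0.388) * (0)
                   = -2.4550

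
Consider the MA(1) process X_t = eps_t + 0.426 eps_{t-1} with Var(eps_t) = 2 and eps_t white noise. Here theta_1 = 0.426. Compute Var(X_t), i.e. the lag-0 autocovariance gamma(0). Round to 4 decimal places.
\gamma(0) = 2.3630

For an MA(q) process X_t = eps_t + sum_i theta_i eps_{t-i} with
Var(eps_t) = sigma^2, the variance is
  gamma(0) = sigma^2 * (1 + sum_i theta_i^2).
  sum_i theta_i^2 = (0.426)^2 = 0.181476.
  gamma(0) = 2 * (1 + 0.181476) = 2 * 1.181476 = 2.362952, which rounds to 2.3630.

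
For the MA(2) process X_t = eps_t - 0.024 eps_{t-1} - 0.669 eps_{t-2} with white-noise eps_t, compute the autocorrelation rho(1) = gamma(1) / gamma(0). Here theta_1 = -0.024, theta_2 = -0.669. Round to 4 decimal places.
\rho(1) = -0.0055

For an MA(q) process with theta_0 = 1, the autocovariance is
  gamma(k) = sigma^2 * sum_{i=0..q-k} theta_i * theta_{i+k},
and rho(k) = gamma(k) / gamma(0). Sigma^2 cancels.
  numerator   = (1)*(-0.024) + (-0.024)*(-0.669) = -0.007944.
  denominator = (1)^2 + (-0.024)^2 + (-0.669)^2 = 1.448137.
  rho(1) = -0.007944 / 1.448137 = -0.0055.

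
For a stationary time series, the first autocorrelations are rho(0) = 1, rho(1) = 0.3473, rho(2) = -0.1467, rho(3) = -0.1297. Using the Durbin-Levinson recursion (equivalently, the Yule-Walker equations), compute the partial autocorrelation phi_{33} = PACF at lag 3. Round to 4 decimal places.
\phi_{33} = 0.0530

The PACF at lag k is phi_{kk}, the last component of the solution
to the Yule-Walker system G_k phi = r_k where
  (G_k)_{ij} = rho(|i - j|), (r_k)_i = rho(i), i,j = 1..k.
Equivalently, Durbin-Levinson gives phi_{kk} iteratively:
  phi_{11} = rho(1)
  phi_{kk} = [rho(k) - sum_{j=1..k-1} phi_{k-1,j} rho(k-j)]
            / [1 - sum_{j=1..k-1} phi_{k-1,j} rho(j)],
  phi_{k,j} = phi_{k-1,j} - phi_{kk} phi_{k-1,k-j},  j = 1..k-1.
Step k = 1:
  phi_11 = rho(1) = 0.3473.
Step k = 2:
  phi_22 = [rho(2) - phi_11 rho(1)] / [1 - phi_11 rho(1)] = [-0.1467 - (0.3473)(0.3473)] / [1 - (0.3473)(0.3473)]
         = -0.26731729 / 0.87938271 = -0.303983.
  Update: phi_21 = phi_11 - phi_22 phi_11 = 0.3473 - (-0.303983)(0.3473) = 0.452873.
Step k = 3:
  phi_33 = [rho(3) - phi_21 rho(2) - phi_22 rho(1)] / [1 - phi_21 rho(1) - phi_22 rho(2)]
    numerator   = -0.1297 - (0.452873)(-0.1467) - (-0.303983)(0.3473) = 0.04230976
    denominator = 1 - (0.452873)(0.3473) - (-0.303983)(-0.1467) = 0.79812283
  phi_33 = 0.04230976 / 0.79812283 = 0.053.
Therefore phi_{33} = 0.0530.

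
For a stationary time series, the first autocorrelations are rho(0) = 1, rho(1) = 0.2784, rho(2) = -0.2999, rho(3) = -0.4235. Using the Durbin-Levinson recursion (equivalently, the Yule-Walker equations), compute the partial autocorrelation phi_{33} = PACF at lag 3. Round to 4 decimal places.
\phi_{33} = -0.2499

The PACF at lag k is phi_{kk}, the last component of the solution
to the Yule-Walker system G_k phi = r_k where
  (G_k)_{ij} = rho(|i - j|), (r_k)_i = rho(i), i,j = 1..k.
Equivalently, Durbin-Levinson gives phi_{kk} iteratively:
  phi_{11} = rho(1)
  phi_{kk} = [rho(k) - sum_{j=1..k-1} phi_{k-1,j} rho(k-j)]
            / [1 - sum_{j=1..k-1} phi_{k-1,j} rho(j)],
  phi_{k,j} = phi_{k-1,j} - phi_{kk} phi_{k-1,k-j},  j = 1..k-1.
Step k = 1:
  phi_11 = rho(1) = 0.2784.
Step k = 2:
  phi_22 = [rho(2) - phi_11 rho(1)] / [1 - phi_11 rho(1)] = [-0.2999 - (0.2784)(0.2784)] / [1 - (0.2784)(0.2784)]
         = -0.37740656 / 0.92249344 = -0.409116.
  Update: phi_21 = phi_11 - phi_22 phi_11 = 0.2784 - (-0.409116)(0.2784) = 0.392298.
Step k = 3:
  phi_33 = [rho(3) - phi_21 rho(2) - phi_22 rho(1)] / [1 - phi_21 rho(1) - phi_22 rho(2)]
    numerator   = -0.4235 - (0.392298)(-0.2999) - (-0.409116)(0.2784) = -0.19195207
    denominator = 1 - (0.392298)(0.2784) - (-0.409116)(-0.2999) = 0.76809049
  phi_33 = -0.19195207 / 0.76809049 = -0.2499.
Therefore phi_{33} = -0.2499.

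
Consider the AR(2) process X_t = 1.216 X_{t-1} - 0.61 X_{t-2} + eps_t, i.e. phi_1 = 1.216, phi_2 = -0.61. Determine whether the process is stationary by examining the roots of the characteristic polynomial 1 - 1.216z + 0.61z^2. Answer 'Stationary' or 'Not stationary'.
\text{Stationary}

The AR(p) characteristic polynomial is P(z) = 1 - 1.216z + 0.61z^2.
Stationarity requires all roots to lie outside the unit circle, i.e. |z| > 1 for every root.
Set 1 + (-1.216) z + (0.61) z^2 = 0, i.e. a z^2 + b z + c = 0 with a = 0.61, b = -1.216, c = 1.
Discriminant D = b^2 - 4ac = (-1.216)^2 - 4*(0.61)*1 = 1.478656 - (2.44) = -0.961344.
D < 0, so the roots are the complex-conjugate pair z = (-b +/- i sqrt(-D)) / (2a) = 0.9967 +/- 0.8037i.
For a conjugate pair |z|^2 = z * conj(z) = (product of roots) = c/a = 1/(0.61) = 1.639344, so |z| = sqrt(1.639344) = 1.2804 for both roots.
Moduli of all roots: 1.2804, 1.2804.
All moduli strictly greater than 1? Yes.
Verdict: Stationary.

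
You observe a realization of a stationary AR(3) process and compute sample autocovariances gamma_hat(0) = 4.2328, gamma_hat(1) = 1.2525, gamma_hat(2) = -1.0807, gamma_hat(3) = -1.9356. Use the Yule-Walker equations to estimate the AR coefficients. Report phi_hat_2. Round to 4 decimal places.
\hat\phi_{2} = -0.2500

The Yule-Walker equations for an AR(p) process read, in matrix form,
  Gamma_p phi = r_p,   with   (Gamma_p)_{ij} = gamma(|i - j|),
                       (r_p)_i = gamma(i),   i,j = 1..p.
Substitute the sample gammas (Toeplitz matrix and right-hand side of size 3):
  Gamma_p = [[4.2328, 1.2525, -1.0807], [1.2525, 4.2328, 1.2525], [-1.0807, 1.2525, 4.2328]]
  r_p     = [1.2525, -1.0807, -1.9356]
Written out (R1..R3):
  (R1) 4.2328 phi_1 + 1.2525 phi_2 - 1.0807 phi_3 = 1.2525
  (R2) 1.2525 phi_1 + 4.2328 phi_2 + 1.2525 phi_3 = -1.0807
  (R3) -1.0807 phi_1 + 1.2525 phi_2 + 4.2328 phi_3 = -1.9356
Gaussian elimination:
  R2 <- R2 - (1.2525/4.2328) R1 = R2 - (0.295903) R1:  3.862181 phi_2 + 1.572283 phi_3 = -1.451319
  R3 <- R3 - (-1.0807/4.2328) R1 = R3 - (-0.255316) R1:  1.572283 phi_2 + 3.95688 phi_3 = -1.615817
  R3 <- R3 - (1.572283/3.862181) R2 = R3 - (0.407097) R2:  3.316809 phi_3 = -1.024989
Back-substitution:
  phi_hat_3 = -1.024989 / 3.316809 = -0.309029
  phi_hat_2 = (-1.451319 - (1.572283)(-0.309029)) / 3.862181 = -0.249972
  phi_hat_1 = (1.2525 - (1.2525)(-0.249972) - (-1.0807)(-0.309029)) / 4.2328 = 0.290971
So phi_hat = [0.2910, -0.2500, -0.3090].
Therefore phi_hat_2 = -0.2500.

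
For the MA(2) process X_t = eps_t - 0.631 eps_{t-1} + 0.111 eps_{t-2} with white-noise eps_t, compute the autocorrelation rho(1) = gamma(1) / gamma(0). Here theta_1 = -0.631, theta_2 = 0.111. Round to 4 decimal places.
\rho(1) = -0.4970

For an MA(q) process with theta_0 = 1, the autocovariance is
  gamma(k) = sigma^2 * sum_{i=0..q-k} theta_i * theta_{i+k},
and rho(k) = gamma(k) / gamma(0). Sigma^2 cancels.
  numerator   = (1)*(-0.631) + (-0.631)*(0.111) = -0.701041.
  denominator = (1)^2 + (-0.631)^2 + (0.111)^2 = 1.410482.
  rho(1) = -0.701041 / 1.410482 = -0.4970.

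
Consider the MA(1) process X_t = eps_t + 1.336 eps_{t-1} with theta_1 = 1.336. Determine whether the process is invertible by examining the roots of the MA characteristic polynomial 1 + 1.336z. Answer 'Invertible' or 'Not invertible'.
\text{Not invertible}

The MA(q) characteristic polynomial is P(z) = 1 + 1.336z.
Invertibility requires all roots to lie outside the unit circle, i.e. |z| > 1 for every root.
This is linear in z: 1 + (1.336) z = 0  =>  z = -1/(1.336) = -0.748503,  |z| = 0.748503.
Moduli of all roots: 0.7485.
All moduli strictly greater than 1? No.
Verdict: Not invertible.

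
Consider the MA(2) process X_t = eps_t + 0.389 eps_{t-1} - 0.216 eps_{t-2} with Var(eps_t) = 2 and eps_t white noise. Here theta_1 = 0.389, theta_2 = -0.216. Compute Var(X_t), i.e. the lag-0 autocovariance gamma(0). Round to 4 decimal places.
\gamma(0) = 2.3960

For an MA(q) process X_t = eps_t + sum_i theta_i eps_{t-i} with
Var(eps_t) = sigma^2, the variance is
  gamma(0) = sigma^2 * (1 + sum_i theta_i^2).
  sum_i theta_i^2 = (0.389)^2 + (-0.216)^2 = 0.151321 + 0.046656 = 0.197977.
  gamma(0) = 2 * (1 + 0.197977) = 2 * 1.197977 = 2.395954, which rounds to 2.3960.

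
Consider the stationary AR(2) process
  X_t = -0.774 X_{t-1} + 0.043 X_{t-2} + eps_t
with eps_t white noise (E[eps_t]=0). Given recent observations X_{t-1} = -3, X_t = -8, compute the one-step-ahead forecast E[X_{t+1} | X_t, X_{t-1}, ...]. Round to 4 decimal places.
E[X_{t+1} \mid \mathcal F_t] = 6.0630

For an AR(p) model X_t = c + sum_i phi_i X_{t-i} + eps_t, the
one-step-ahead conditional mean is
  E[X_{t+1} | X_t, ...] = c + sum_i phi_i X_{t+1-i}.
Substitute known values:
  E[X_{t+1} | ...] = (-0.774) * (-8) + (0.043) * (-3)
                   = 6.0630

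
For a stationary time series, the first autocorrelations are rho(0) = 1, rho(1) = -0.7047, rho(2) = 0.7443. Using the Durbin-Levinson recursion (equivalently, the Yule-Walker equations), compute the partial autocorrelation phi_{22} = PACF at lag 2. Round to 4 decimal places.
\phi_{22} = 0.4921

The PACF at lag k is phi_{kk}, the last component of the solution
to the Yule-Walker system G_k phi = r_k where
  (G_k)_{ij} = rho(|i - j|), (r_k)_i = rho(i), i,j = 1..k.
Equivalently, Durbin-Levinson gives phi_{kk} iteratively:
  phi_{11} = rho(1)
  phi_{kk} = [rho(k) - sum_{j=1..k-1} phi_{k-1,j} rho(k-j)]
            / [1 - sum_{j=1..k-1} phi_{k-1,j} rho(j)],
  phi_{k,j} = phi_{k-1,j} - phi_{kk} phi_{k-1,k-j},  j = 1..k-1.
Step k = 1:
  phi_11 = rho(1) = -0.7047.
Step k = 2:
  phi_22 = [rho(2) - phi_11 rho(1)] / [1 - phi_11 rho(1)] = [0.7443 - (-0.7047)(-0.7047)] / [1 - (-0.7047)(-0.7047)]
         = 0.24769791 / 0.50339791 = 0.4921.
Therefore phi_{22} = 0.4921.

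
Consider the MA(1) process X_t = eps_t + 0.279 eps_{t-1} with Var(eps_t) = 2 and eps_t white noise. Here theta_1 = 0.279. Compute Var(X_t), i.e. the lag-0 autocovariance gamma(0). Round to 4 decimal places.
\gamma(0) = 2.1557

For an MA(q) process X_t = eps_t + sum_i theta_i eps_{t-i} with
Var(eps_t) = sigma^2, the variance is
  gamma(0) = sigma^2 * (1 + sum_i theta_i^2).
  sum_i theta_i^2 = (0.279)^2 = 0.077841.
  gamma(0) = 2 * (1 + 0.077841) = 2 * 1.077841 = 2.155682, which rounds to 2.1557.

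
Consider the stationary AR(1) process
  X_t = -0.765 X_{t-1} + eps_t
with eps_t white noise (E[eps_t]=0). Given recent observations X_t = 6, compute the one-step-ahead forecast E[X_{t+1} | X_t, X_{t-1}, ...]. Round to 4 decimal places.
E[X_{t+1} \mid \mathcal F_t] = -4.5900

For an AR(p) model X_t = c + sum_i phi_i X_{t-i} + eps_t, the
one-step-ahead conditional mean is
  E[X_{t+1} | X_t, ...] = c + sum_i phi_i X_{t+1-i}.
Substitute known values:
  E[X_{t+1} | ...] = (-0.765) * (6)
                   = -4.5900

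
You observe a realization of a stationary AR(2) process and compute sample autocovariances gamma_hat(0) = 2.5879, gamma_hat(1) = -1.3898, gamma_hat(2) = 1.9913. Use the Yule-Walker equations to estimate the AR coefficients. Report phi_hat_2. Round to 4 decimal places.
\hat\phi_{2} = 0.6760

The Yule-Walker equations for an AR(p) process read, in matrix form,
  Gamma_p phi = r_p,   with   (Gamma_p)_{ij} = gamma(|i - j|),
                       (r_p)_i = gamma(i),   i,j = 1..p.
Substitute the sample gammas (Toeplitz matrix and right-hand side of size 2):
  Gamma_p = [[2.5879, -1.3898], [-1.3898, 2.5879]]
  r_p     = [-1.3898, 1.9913]
Written out:
  2.5879 phi_1 - 1.3898 phi_2 = -1.3898
  -1.3898 phi_1 + 2.5879 phi_2 = 1.9913
Solve by Cramer's rule:
  det = gamma(0)^2 - gamma(1)^2 = (2.5879)^2 - (-1.3898)^2 = 6.69722641 - 1.93154404 = 4.76568237
  phi_hat_1 = [gamma(1) gamma(0) - gamma(1) gamma(2)] / det = [(-1.3898)(2.5879) - (-1.3898)(1.9913)] / 4.76568237 = -0.82915468 / 4.76568237 = -0.174
  phi_hat_2 = [gamma(0) gamma(2) - gamma(1)^2] / det = [(2.5879)(1.9913) - (-1.3898)^2] / 4.76568237 = 3.22174123 / 4.76568237 = 0.676
So phi_hat = [-0.1740, 0.6760].
Therefore phi_hat_2 = 0.6760.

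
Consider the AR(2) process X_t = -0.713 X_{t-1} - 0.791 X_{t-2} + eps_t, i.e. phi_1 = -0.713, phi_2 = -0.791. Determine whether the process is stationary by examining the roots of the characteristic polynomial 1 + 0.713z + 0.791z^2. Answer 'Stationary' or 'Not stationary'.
\text{Stationary}

The AR(p) characteristic polynomial is P(z) = 1 + 0.713z + 0.791z^2.
Stationarity requires all roots to lie outside the unit circle, i.e. |z| > 1 for every root.
Set 1 + (0.713) z + (0.791) z^2 = 0, i.e. a z^2 + b z + c = 0 with a = 0.791, b = 0.713, c = 1.
Discriminant D = b^2 - 4ac = (0.713)^2 - 4*(0.791)*1 = 0.508369 - (3.164) = -2.655631.
D < 0, so the roots are the complex-conjugate pair z = (-b +/- i sqrt(-D)) / (2a) = -0.4507 +/- 1.0301i.
For a conjugate pair |z|^2 = z * conj(z) = (product of roots) = c/a = 1/(0.791) = 1.264223, so |z| = sqrt(1.264223) = 1.1244 for both roots.
Moduli of all roots: 1.1244, 1.1244.
All moduli strictly greater than 1? Yes.
Verdict: Stationary.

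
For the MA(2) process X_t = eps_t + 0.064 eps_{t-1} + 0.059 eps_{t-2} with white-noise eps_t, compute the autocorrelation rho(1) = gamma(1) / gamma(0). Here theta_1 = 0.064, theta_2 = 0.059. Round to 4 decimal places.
\rho(1) = 0.0673

For an MA(q) process with theta_0 = 1, the autocovariance is
  gamma(k) = sigma^2 * sum_{i=0..q-k} theta_i * theta_{i+k},
and rho(k) = gamma(k) / gamma(0). Sigma^2 cancels.
  numerator   = (1)*(0.064) + (0.064)*(0.059) = 0.067776.
  denominator = (1)^2 + (0.064)^2 + (0.059)^2 = 1.007577.
  rho(1) = 0.067776 / 1.007577 = 0.0673.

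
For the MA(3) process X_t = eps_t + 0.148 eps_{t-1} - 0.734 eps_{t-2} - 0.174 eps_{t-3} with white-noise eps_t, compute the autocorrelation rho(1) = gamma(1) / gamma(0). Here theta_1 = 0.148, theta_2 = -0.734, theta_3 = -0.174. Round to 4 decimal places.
\rho(1) = 0.1050

For an MA(q) process with theta_0 = 1, the autocovariance is
  gamma(k) = sigma^2 * sum_{i=0..q-k} theta_i * theta_{i+k},
and rho(k) = gamma(k) / gamma(0). Sigma^2 cancels.
  numerator   = (1)*(0.148) + (0.148)*(-0.734) + (-0.734)*(-0.174) = 0.167084.
  denominator = (1)^2 + (0.148)^2 + (-0.734)^2 + (-0.174)^2 = 1.590936.
  rho(1) = 0.167084 / 1.590936 = 0.1050.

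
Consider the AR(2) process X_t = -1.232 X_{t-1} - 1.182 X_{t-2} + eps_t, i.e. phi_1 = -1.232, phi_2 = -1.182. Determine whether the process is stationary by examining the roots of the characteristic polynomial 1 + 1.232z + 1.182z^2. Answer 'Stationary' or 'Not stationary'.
\text{Not stationary}

The AR(p) characteristic polynomial is P(z) = 1 + 1.232z + 1.182z^2.
Stationarity requires all roots to lie outside the unit circle, i.e. |z| > 1 for every root.
Set 1 + (1.232) z + (1.182) z^2 = 0, i.e. a z^2 + b z + c = 0 with a = 1.182, b = 1.232, c = 1.
Discriminant D = b^2 - 4ac = (1.232)^2 - 4*(1.182)*1 = 1.517824 - (4.728) = -3.210176.
D < 0, so the roots are the complex-conjugate pair z = (-b +/- i sqrt(-D)) / (2a) = -0.5212 +/- 0.7579i.
For a conjugate pair |z|^2 = z * conj(z) = (product of roots) = c/a = 1/(1.182) = 0.846024, so |z| = sqrt(0.846024) = 0.9198 for both roots.
Moduli of all roots: 0.9198, 0.9198.
All moduli strictly greater than 1? No.
Verdict: Not stationary.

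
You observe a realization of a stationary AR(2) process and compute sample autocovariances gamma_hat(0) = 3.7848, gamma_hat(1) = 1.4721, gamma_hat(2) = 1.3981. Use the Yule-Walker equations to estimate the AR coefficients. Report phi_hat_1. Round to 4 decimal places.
\hat\phi_{1} = 0.2890

The Yule-Walker equations for an AR(p) process read, in matrix form,
  Gamma_p phi = r_p,   with   (Gamma_p)_{ij} = gamma(|i - j|),
                       (r_p)_i = gamma(i),   i,j = 1..p.
Substitute the sample gammas (Toeplitz matrix and right-hand side of size 2):
  Gamma_p = [[3.7848, 1.4721], [1.4721, 3.7848]]
  r_p     = [1.4721, 1.3981]
Written out:
  3.7848 phi_1 + 1.4721 phi_2 = 1.4721
  1.4721 phi_1 + 3.7848 phi_2 = 1.3981
Solve by Cramer's rule:
  det = gamma(0)^2 - gamma(1)^2 = (3.7848)^2 - (1.4721)^2 = 14.32471104 - 2.16707841 = 12.15763263
  phi_hat_1 = [gamma(1) gamma(0) - gamma(1) gamma(2)] / det = [(1.4721)(3.7848) - (1.4721)(1.3981)] / 12.15763263 = 3.51346107 / 12.15763263 = 0.289
  phi_hat_2 = [gamma(0) gamma(2) - gamma(1)^2] / det = [(3.7848)(1.3981) - (1.4721)^2] / 12.15763263 = 3.12445047 / 12.15763263 = 0.257
So phi_hat = [0.2890, 0.2570].
Therefore phi_hat_1 = 0.2890.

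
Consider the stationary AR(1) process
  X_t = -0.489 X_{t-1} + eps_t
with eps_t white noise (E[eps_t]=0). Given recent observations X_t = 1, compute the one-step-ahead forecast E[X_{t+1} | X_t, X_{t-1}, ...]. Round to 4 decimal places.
E[X_{t+1} \mid \mathcal F_t] = -0.4890

For an AR(p) model X_t = c + sum_i phi_i X_{t-i} + eps_t, the
one-step-ahead conditional mean is
  E[X_{t+1} | X_t, ...] = c + sum_i phi_i X_{t+1-i}.
Substitute known values:
  E[X_{t+1} | ...] = (-0.489) * (1)
                   = -0.4890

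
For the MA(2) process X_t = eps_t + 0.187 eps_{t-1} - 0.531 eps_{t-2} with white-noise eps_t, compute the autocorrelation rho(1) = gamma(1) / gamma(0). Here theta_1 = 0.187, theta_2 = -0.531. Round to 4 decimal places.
\rho(1) = 0.0666

For an MA(q) process with theta_0 = 1, the autocovariance is
  gamma(k) = sigma^2 * sum_{i=0..q-k} theta_i * theta_{i+k},
and rho(k) = gamma(k) / gamma(0). Sigma^2 cancels.
  numerator   = (1)*(0.187) + (0.187)*(-0.531) = 0.087703.
  denominator = (1)^2 + (0.187)^2 + (-0.531)^2 = 1.31693.
  rho(1) = 0.087703 / 1.31693 = 0.0666.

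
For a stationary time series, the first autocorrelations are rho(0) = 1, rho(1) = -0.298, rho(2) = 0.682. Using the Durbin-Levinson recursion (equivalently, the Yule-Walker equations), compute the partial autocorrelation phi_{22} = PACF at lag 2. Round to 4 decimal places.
\phi_{22} = 0.6510

The PACF at lag k is phi_{kk}, the last component of the solution
to the Yule-Walker system G_k phi = r_k where
  (G_k)_{ij} = rho(|i - j|), (r_k)_i = rho(i), i,j = 1..k.
Equivalently, Durbin-Levinson gives phi_{kk} iteratively:
  phi_{11} = rho(1)
  phi_{kk} = [rho(k) - sum_{j=1..k-1} phi_{k-1,j} rho(k-j)]
            / [1 - sum_{j=1..k-1} phi_{k-1,j} rho(j)],
  phi_{k,j} = phi_{k-1,j} - phi_{kk} phi_{k-1,k-j},  j = 1..k-1.
Step k = 1:
  phi_11 = rho(1) = -0.298.
Step k = 2:
  phi_22 = [rho(2) - phi_11 rho(1)] / [1 - phi_11 rho(1)] = [0.682 - (-0.298)(-0.298)] / [1 - (-0.298)(-0.298)]
         = 0.593196 / 0.911196 = 0.651.
Therefore phi_{22} = 0.6510.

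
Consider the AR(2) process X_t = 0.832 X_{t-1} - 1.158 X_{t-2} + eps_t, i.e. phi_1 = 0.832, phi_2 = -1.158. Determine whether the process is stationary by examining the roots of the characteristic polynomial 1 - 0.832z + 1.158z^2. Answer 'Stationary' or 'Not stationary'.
\text{Not stationary}

The AR(p) characteristic polynomial is P(z) = 1 - 0.832z + 1.158z^2.
Stationarity requires all roots to lie outside the unit circle, i.e. |z| > 1 for every root.
Set 1 + (-0.832) z + (1.158) z^2 = 0, i.e. a z^2 + b z + c = 0 with a = 1.158, b = -0.832, c = 1.
Discriminant D = b^2 - 4ac = (-0.832)^2 - 4*(1.158)*1 = 0.692224 - (4.632) = -3.939776.
D < 0, so the roots are the complex-conjugate pair z = (-b +/- i sqrt(-D)) / (2a) = 0.3592 +/- 0.857i.
For a conjugate pair |z|^2 = z * conj(z) = (product of roots) = c/a = 1/(1.158) = 0.863558, so |z| = sqrt(0.863558) = 0.9293 for both roots.
Moduli of all roots: 0.9293, 0.9293.
All moduli strictly greater than 1? No.
Verdict: Not stationary.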